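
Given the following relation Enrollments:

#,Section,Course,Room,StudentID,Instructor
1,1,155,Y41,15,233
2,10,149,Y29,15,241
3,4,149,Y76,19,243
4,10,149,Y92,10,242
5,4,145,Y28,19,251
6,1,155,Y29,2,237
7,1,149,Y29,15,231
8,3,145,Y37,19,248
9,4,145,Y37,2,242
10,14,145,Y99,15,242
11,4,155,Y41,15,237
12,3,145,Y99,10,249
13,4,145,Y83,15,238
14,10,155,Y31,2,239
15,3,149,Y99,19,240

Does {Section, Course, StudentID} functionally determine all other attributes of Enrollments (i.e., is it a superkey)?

Yes

All 15 rows have distinct {Section, Course, StudentID} values, so {Section, Course, StudentID} → (all attributes) holds and {Section, Course, StudentID} is a superkey.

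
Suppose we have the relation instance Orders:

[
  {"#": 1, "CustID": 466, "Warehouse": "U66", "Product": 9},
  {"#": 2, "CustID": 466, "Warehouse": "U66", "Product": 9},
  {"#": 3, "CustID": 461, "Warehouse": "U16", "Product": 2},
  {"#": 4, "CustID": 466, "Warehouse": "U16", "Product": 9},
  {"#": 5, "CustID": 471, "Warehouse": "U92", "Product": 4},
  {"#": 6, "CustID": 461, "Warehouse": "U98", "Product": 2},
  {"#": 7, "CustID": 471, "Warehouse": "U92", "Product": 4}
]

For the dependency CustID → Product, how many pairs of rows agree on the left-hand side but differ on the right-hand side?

CustID=466: all 3 rows agree on Product — 0 pairs.
CustID=461: all 2 rows agree on Product — 0 pairs.
CustID=471: all 2 rows agree on Product — 0 pairs.

0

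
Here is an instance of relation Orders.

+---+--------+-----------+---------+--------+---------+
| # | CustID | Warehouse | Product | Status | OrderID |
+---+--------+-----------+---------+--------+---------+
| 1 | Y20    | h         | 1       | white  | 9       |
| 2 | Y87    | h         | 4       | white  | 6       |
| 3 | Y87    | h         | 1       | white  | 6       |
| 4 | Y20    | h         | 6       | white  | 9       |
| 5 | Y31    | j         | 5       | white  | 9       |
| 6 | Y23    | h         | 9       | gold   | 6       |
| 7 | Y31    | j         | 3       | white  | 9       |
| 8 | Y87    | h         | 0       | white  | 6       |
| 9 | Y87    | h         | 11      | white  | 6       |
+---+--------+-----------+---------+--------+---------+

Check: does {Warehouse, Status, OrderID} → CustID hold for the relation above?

Yes

(Warehouse=h, Status=white, OrderID=9): rows 1, 4 → CustID = Y20, Y20 ✓
(Warehouse=h, Status=white, OrderID=6): rows 2, 3, 8, 9 → CustID = Y87, Y87, Y87, Y87 ✓
(Warehouse=j, Status=white, OrderID=9): rows 5, 7 → CustID = Y31, Y31 ✓
(Warehouse=h, Status=gold, OrderID=6): row 6 → CustID = Y23 ✓
Every {Warehouse, Status, OrderID} value is associated with a single CustID value, so {Warehouse, Status, OrderID} → CustID holds.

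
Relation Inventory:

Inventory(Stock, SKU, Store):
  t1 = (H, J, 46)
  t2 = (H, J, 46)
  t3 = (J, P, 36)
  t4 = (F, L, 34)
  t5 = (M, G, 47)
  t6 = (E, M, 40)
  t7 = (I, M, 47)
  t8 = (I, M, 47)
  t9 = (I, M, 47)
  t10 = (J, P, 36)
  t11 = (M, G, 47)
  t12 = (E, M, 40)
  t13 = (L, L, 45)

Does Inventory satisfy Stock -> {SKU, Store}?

Yes

Stock=H: rows 1, 2 → {SKU,Store} = (J, 46), (J, 46) ✓
Stock=J: rows 3, 10 → {SKU,Store} = (P, 36), (P, 36) ✓
Stock=F: row 4 → {SKU,Store} = (L, 34) ✓
Stock=M: rows 5, 11 → {SKU,Store} = (G, 47), (G, 47) ✓
Stock=E: rows 6, 12 → {SKU,Store} = (M, 40), (M, 40) ✓
Stock=I: rows 7, 8, 9 → {SKU,Store} = (M, 47), (M, 47), (M, 47) ✓
Stock=L: row 13 → {SKU,Store} = (L, 45) ✓
Every Stock value is associated with a single {SKU, Store} value, so Stock -> {SKU, Store} holds.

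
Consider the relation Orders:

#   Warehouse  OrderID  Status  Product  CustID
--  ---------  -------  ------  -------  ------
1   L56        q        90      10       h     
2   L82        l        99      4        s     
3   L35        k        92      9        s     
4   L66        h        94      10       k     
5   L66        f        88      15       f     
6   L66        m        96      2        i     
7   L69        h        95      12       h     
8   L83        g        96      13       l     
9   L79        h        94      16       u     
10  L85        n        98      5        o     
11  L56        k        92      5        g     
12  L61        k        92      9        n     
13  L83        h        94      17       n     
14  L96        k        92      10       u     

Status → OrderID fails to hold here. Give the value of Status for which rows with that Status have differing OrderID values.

Status=90: row 1 → OrderID = q ✓
Status=99: row 2 → OrderID = l ✓
Status=92: rows 3, 11, 12, 14 → OrderID = k, k, k, k ✓
Status=94: rows 4, 9, 13 → OrderID = h, h, h ✓
Status=88: row 5 → OrderID = f ✓
Status=96: rows 6, 8 → OrderID takes values {m, g} — violation
Status=95: row 7 → OrderID = h ✓
Status=98: row 10 → OrderID = n ✓
The only Status value with inconsistent OrderID is Status=96.

96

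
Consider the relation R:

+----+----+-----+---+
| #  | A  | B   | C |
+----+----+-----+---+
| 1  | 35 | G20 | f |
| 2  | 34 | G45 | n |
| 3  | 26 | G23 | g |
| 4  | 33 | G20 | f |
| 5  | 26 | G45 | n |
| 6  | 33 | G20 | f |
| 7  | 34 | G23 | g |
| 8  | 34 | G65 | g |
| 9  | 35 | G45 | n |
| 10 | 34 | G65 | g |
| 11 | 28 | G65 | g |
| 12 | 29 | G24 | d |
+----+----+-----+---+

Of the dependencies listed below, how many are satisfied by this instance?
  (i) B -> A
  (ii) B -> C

1

(i) B -> A: B=G20: rows 1, 4, 6 → A takes values {35, 33} — violation; B=G45: rows 2, 5, 9 → A takes values {34, 26, 35} — violation; B=G23: rows 3, 7 → A takes values {26, 34} — violation; B=G65: rows 8, 10, 11 → A takes values {34, 28} — violation — fails.
(ii) B -> C: every LHS value maps to a single RHS value — holds.
1 of the 2 dependencies holds.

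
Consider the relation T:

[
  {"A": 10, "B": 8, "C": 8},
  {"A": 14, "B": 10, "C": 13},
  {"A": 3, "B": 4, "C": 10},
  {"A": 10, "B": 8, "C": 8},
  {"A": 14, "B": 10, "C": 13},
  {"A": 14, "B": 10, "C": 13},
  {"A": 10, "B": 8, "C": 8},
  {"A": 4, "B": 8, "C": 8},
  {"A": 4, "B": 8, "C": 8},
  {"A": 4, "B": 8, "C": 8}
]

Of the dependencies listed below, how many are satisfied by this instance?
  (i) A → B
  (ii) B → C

(i) A → B: every LHS value maps to a single RHS value — holds.
(ii) B → C: every LHS value maps to a single RHS value — holds.
2 of the 2 dependencies hold.

2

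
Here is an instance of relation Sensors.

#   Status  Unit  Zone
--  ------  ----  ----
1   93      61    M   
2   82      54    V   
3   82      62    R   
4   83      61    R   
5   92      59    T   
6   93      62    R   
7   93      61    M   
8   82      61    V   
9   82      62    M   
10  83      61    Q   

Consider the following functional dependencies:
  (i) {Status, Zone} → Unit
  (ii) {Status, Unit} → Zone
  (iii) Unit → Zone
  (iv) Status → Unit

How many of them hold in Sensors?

0

(i) {Status, Zone} → Unit: (Status=82, Zone=V): rows 2, 8 → Unit takes values {54, 61} — violation — fails.
(ii) {Status, Unit} → Zone: (Status=82, Unit=62): rows 3, 9 → Zone takes values {R, M} — violation; (Status=83, Unit=61): rows 4, 10 → Zone takes values {R, Q} — violation — fails.
(iii) Unit → Zone: Unit=61: rows 1, 4, 7, 8, 10 → Zone takes values {M, R, V, Q} — violation; Unit=62: rows 3, 6, 9 → Zone takes values {R, M} — violation — fails.
(iv) Status → Unit: Status=93: rows 1, 6, 7 → Unit takes values {61, 62} — violation; Status=82: rows 2, 3, 8, 9 → Unit takes values {54, 62, 61} — violation — fails.
None of the 4 dependencies hold.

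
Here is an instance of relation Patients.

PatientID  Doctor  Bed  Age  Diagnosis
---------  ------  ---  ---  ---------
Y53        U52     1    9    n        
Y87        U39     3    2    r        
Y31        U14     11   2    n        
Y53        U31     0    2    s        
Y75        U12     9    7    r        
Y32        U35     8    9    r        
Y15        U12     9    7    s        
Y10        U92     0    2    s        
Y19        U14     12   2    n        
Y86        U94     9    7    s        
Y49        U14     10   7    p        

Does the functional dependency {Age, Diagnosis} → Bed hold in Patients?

(Age=9, Diagnosis=n): 1 row → Bed = 1 ✓
(Age=2, Diagnosis=r): 1 row → Bed = 3 ✓
(Age=2, Diagnosis=n): 2 rows → Bed takes values {11, 12} — violation
(Age=2, Diagnosis=s): 2 rows → Bed = 0, 0 ✓
(Age=7, Diagnosis=r): 1 row → Bed = 9 ✓
(Age=9, Diagnosis=r): 1 row → Bed = 8 ✓
(Age=7, Diagnosis=s): 2 rows → Bed = 9, 9 ✓
(Age=7, Diagnosis=p): 1 row → Bed = 10 ✓
Two rows agree on {Age, Diagnosis} but differ on Bed, so {Age, Diagnosis} → Bed does not hold.

No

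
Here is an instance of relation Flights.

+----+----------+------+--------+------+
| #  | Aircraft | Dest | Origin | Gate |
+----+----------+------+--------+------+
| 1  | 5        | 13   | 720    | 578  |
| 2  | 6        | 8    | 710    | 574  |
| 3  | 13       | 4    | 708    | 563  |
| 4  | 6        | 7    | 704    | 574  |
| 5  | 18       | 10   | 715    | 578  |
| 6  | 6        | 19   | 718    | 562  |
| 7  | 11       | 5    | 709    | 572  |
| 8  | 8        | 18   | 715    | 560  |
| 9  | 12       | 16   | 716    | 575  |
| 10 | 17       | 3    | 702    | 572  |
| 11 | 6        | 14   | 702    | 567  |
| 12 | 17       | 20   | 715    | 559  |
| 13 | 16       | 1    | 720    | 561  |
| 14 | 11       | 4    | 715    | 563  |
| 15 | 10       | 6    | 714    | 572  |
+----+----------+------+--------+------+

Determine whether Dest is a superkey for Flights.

Rows 3 and 14 have the same Dest value Dest=4 but are distinct tuples, so Dest does not determine every attribute — not a superkey.

No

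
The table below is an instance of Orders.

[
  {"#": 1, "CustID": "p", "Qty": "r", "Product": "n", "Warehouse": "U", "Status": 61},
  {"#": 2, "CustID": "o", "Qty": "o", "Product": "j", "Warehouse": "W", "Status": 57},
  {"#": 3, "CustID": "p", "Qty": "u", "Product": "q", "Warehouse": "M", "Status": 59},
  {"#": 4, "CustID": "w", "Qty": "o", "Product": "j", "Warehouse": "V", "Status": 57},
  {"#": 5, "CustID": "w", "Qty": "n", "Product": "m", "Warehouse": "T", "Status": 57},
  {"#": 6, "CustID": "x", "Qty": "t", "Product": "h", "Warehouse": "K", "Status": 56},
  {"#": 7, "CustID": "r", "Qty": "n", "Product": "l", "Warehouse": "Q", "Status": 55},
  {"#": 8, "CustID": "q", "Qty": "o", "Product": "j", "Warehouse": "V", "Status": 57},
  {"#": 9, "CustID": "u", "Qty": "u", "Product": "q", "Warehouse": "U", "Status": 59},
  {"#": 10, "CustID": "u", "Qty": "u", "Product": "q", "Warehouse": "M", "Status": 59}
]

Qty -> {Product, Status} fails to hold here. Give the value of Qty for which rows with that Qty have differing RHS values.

n

Qty=r: row 1 → {Product,Status} = (n, 61) ✓
Qty=o: rows 2, 4, 8 → {Product,Status} = (j, 57), (j, 57), (j, 57) ✓
Qty=u: rows 3, 9, 10 → {Product,Status} = (q, 59), (q, 59), (q, 59) ✓
Qty=n: rows 5, 7 → {Product,Status} takes values {(m, 57), (l, 55)} — violation
Qty=t: row 6 → {Product,Status} = (h, 56) ✓
The only Qty value with inconsistent RHS is Qty=n.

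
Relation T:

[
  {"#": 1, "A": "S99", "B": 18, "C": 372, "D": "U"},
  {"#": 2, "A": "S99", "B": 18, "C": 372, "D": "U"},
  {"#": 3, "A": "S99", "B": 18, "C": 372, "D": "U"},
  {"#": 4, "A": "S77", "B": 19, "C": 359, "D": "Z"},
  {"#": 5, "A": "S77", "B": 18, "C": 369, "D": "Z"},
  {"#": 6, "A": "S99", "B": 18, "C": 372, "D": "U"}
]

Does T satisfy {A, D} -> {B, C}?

No

(A=S99, D=U): rows 1, 2, 3, 6 → {B,C} = (18, 372), (18, 372), (18, 372), (18, 372) ✓
(A=S77, D=Z): rows 4, 5 → {B,C} takes values {(19, 359), (18, 369)} — violation
Two rows agree on {A, D} but differ on {B, C}, so {A, D} -> {B, C} does not hold.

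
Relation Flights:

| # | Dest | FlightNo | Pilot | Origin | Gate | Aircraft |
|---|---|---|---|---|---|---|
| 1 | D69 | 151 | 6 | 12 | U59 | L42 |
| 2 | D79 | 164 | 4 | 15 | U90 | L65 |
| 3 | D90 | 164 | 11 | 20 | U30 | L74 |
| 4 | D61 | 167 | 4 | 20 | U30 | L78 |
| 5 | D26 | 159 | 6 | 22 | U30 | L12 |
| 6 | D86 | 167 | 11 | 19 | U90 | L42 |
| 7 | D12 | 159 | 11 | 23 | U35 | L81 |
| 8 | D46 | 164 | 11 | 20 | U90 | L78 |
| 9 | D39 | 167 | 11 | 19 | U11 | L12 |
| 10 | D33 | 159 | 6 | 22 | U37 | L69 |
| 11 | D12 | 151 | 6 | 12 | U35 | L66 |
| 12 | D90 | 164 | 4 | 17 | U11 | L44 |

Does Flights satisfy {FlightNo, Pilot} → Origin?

No

(FlightNo=151, Pilot=6): rows 1, 11 → Origin = 12, 12 ✓
(FlightNo=164, Pilot=4): rows 2, 12 → Origin takes values {15, 17} — violation
(FlightNo=164, Pilot=11): rows 3, 8 → Origin = 20, 20 ✓
(FlightNo=167, Pilot=4): row 4 → Origin = 20 ✓
(FlightNo=159, Pilot=6): rows 5, 10 → Origin = 22, 22 ✓
(FlightNo=167, Pilot=11): rows 6, 9 → Origin = 19, 19 ✓
(FlightNo=159, Pilot=11): row 7 → Origin = 23 ✓
Two rows agree on {FlightNo, Pilot} but differ on Origin, so {FlightNo, Pilot} → Origin does not hold.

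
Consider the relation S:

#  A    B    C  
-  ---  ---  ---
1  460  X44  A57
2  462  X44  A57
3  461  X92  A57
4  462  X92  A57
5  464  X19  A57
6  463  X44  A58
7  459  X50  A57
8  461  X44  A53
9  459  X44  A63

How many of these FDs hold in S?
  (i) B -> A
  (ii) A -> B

0

(i) B -> A: B=X44: rows 1, 2, 6, 8, 9 → A takes values {460, 462, 463, 461, 459} — violation; B=X92: rows 3, 4 → A takes values {461, 462} — violation — fails.
(ii) A -> B: A=462: rows 2, 4 → B takes values {X44, X92} — violation; A=461: rows 3, 8 → B takes values {X92, X44} — violation; A=459: rows 7, 9 → B takes values {X50, X44} — violation — fails.
None of the 2 dependencies hold.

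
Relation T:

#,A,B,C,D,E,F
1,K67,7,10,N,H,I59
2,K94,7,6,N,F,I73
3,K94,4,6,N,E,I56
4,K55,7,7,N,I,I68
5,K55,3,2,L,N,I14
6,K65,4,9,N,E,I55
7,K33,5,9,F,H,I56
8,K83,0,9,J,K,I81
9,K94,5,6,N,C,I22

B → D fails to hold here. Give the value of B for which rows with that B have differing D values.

B=7: rows 1, 2, 4 → D = N, N, N ✓
B=4: rows 3, 6 → D = N, N ✓
B=3: row 5 → D = L ✓
B=5: rows 7, 9 → D takes values {F, N} — violation
B=0: row 8 → D = J ✓
The only B value with inconsistent D is B=5.

5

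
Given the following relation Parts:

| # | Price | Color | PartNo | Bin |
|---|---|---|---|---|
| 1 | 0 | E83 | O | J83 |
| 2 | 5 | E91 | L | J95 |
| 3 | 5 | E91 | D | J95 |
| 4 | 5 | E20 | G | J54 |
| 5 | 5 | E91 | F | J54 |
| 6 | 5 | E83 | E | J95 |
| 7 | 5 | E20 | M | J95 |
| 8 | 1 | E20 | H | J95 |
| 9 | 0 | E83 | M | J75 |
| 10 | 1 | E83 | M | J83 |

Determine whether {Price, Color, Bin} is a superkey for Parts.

No

Rows 2 and 3 have the same {Price, Color, Bin} value (Price=5, Color=E91, Bin=J95) but are distinct tuples, so {Price, Color, Bin} does not determine every attribute — not a superkey.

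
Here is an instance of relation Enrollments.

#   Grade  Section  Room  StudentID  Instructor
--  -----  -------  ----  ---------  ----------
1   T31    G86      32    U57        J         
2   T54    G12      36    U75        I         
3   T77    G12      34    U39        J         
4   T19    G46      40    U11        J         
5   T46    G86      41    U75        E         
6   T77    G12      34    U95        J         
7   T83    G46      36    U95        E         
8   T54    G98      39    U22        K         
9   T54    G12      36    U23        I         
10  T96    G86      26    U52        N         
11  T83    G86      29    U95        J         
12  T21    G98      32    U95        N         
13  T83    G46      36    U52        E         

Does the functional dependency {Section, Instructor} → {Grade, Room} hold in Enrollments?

No

(Section=G86, Instructor=J): rows 1, 11 → {Grade,Room} takes values {(T31, 32), (T83, 29)} — violation
(Section=G12, Instructor=I): rows 2, 9 → {Grade,Room} = (T54, 36), (T54, 36) ✓
(Section=G12, Instructor=J): rows 3, 6 → {Grade,Room} = (T77, 34), (T77, 34) ✓
(Section=G46, Instructor=J): row 4 → {Grade,Room} = (T19, 40) ✓
(Section=G86, Instructor=E): row 5 → {Grade,Room} = (T46, 41) ✓
(Section=G46, Instructor=E): rows 7, 13 → {Grade,Room} = (T83, 36), (T83, 36) ✓
(Section=G98, Instructor=K): row 8 → {Grade,Room} = (T54, 39) ✓
(Section=G86, Instructor=N): row 10 → {Grade,Room} = (T96, 26) ✓
(Section=G98, Instructor=N): row 12 → {Grade,Room} = (T21, 32) ✓
Two rows agree on {Section, Instructor} but differ on {Grade, Room}, so {Section, Instructor} → {Grade, Room} does not hold.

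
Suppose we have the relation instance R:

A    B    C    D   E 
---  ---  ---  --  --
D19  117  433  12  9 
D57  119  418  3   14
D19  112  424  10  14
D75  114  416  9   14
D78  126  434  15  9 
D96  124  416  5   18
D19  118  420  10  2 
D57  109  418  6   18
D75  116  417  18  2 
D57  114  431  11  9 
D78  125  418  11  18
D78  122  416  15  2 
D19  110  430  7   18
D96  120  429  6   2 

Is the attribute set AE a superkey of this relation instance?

All 14 rows have distinct AE values, so AE → (all attributes) holds and AE is a superkey.

Yes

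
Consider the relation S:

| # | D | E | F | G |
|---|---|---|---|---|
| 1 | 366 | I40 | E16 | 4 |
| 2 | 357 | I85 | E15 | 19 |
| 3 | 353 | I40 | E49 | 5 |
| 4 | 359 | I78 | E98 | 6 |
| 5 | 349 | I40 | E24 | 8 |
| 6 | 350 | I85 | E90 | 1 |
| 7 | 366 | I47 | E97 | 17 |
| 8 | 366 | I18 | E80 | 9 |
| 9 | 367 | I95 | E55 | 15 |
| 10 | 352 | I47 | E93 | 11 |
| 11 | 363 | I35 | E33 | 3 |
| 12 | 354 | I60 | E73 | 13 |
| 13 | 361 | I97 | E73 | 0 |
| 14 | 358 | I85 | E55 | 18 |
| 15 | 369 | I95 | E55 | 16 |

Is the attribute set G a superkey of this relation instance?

Yes

All 15 rows have distinct G values, so G → (all attributes) holds and G is a superkey.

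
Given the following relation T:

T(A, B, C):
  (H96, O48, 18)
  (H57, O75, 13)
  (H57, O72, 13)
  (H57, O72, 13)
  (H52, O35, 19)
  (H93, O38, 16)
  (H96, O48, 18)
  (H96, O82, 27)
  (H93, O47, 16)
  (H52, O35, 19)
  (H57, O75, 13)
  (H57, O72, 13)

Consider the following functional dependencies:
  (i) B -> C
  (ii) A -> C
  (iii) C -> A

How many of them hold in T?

2

(i) B -> C: every LHS value maps to a single RHS value — holds.
(ii) A -> C: A=H96: 3 rows → C takes values {18, 27} — violation — fails.
(iii) C -> A: every LHS value maps to a single RHS value — holds.
2 of the 3 dependencies hold.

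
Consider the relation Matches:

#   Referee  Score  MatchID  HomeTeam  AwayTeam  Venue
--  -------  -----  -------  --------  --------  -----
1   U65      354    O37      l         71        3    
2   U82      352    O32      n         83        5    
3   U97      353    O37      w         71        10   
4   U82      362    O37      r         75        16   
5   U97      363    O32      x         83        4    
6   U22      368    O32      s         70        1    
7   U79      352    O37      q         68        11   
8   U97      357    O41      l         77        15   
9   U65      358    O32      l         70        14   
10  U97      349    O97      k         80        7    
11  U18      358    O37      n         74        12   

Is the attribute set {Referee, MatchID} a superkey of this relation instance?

Yes

All 11 rows have distinct {Referee, MatchID} values, so {Referee, MatchID} → (all attributes) holds and {Referee, MatchID} is a superkey.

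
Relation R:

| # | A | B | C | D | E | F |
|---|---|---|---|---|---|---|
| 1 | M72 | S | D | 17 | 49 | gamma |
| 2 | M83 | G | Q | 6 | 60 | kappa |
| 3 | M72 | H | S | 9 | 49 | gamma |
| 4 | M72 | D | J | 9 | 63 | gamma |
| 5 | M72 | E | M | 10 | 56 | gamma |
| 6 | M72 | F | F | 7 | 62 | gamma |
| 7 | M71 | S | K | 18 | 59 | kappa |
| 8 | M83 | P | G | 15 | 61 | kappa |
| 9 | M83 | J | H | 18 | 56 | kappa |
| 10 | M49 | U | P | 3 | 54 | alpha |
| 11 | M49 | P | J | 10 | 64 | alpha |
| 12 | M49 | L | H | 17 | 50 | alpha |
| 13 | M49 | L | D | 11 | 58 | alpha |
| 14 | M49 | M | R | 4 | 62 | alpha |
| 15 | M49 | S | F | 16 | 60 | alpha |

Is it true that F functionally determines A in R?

No

F=gamma: rows 1, 3, 4, 5, 6 → A = M72, M72, M72, M72, M72 ✓
F=kappa: rows 2, 7, 8, 9 → A takes values {M83, M71} — violation
F=alpha: rows 10, 11, 12, 13, 14, 15 → A = M49, M49, M49, M49, M49, M49 ✓
Two rows agree on F but differ on A, so F -> A does not hold.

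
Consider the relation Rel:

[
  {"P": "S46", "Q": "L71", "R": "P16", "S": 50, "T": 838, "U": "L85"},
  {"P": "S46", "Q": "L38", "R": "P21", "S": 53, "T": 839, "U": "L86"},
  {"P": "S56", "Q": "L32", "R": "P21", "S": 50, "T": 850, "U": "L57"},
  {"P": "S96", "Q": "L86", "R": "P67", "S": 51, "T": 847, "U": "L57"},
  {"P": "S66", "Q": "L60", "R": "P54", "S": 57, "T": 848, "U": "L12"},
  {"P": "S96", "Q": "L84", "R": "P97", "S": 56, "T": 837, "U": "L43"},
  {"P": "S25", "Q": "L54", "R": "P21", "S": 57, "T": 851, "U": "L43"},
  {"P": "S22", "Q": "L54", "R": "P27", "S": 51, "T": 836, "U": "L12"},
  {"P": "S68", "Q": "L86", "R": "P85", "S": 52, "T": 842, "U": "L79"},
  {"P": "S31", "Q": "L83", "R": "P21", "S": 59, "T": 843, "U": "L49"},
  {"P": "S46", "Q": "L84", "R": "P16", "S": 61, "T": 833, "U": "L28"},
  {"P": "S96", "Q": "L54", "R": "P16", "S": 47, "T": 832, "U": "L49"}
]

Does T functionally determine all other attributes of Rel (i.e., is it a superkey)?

All 12 rows have distinct T values, so T → (all attributes) holds and T is a superkey.

Yes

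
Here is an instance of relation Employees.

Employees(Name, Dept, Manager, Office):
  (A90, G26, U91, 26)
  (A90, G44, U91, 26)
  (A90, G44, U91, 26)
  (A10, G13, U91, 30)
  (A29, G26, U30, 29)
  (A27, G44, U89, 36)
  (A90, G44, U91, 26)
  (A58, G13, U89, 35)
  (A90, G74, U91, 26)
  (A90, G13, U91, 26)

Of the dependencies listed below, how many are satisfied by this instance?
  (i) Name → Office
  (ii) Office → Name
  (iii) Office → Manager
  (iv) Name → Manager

(i) Name → Office: every LHS value maps to a single RHS value — holds.
(ii) Office → Name: every LHS value maps to a single RHS value — holds.
(iii) Office → Manager: every LHS value maps to a single RHS value — holds.
(iv) Name → Manager: every LHS value maps to a single RHS value — holds.
4 of the 4 dependencies hold.

4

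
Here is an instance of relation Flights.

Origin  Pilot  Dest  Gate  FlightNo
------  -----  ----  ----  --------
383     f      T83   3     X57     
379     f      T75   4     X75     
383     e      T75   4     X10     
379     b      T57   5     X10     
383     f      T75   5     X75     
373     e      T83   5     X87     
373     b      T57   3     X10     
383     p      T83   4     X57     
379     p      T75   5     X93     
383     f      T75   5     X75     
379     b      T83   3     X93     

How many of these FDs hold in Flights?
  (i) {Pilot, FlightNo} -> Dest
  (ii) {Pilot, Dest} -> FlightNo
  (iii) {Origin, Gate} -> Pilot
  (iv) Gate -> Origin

(i) {Pilot, FlightNo} -> Dest: every LHS value maps to a single RHS value — holds.
(ii) {Pilot, Dest} -> FlightNo: every LHS value maps to a single RHS value — holds.
(iii) {Origin, Gate} -> Pilot: (Origin=383, Gate=4): 2 rows → Pilot takes values {e, p} — violation; (Origin=379, Gate=5): 2 rows → Pilot takes values {b, p} — violation — fails.
(iv) Gate -> Origin: Gate=3: 3 rows → Origin takes values {383, 373, 379} — violation; Gate=4: 3 rows → Origin takes values {379, 383} — violation; Gate=5: 5 rows → Origin takes values {379, 383, 373} — violation — fails.
2 of the 4 dependencies hold.

2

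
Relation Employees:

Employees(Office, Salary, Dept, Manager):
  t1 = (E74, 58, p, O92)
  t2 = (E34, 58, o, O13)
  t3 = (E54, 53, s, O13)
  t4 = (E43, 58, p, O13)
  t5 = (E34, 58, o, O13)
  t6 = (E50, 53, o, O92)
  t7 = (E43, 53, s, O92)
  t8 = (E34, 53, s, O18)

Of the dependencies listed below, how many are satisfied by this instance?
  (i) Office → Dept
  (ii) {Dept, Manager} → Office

(i) Office → Dept: Office=E34: rows 2, 5, 8 → Dept takes values {o, s} — violation; Office=E43: rows 4, 7 → Dept takes values {p, s} — violation — fails.
(ii) {Dept, Manager} → Office: every LHS value maps to a single RHS value — holds.
1 of the 2 dependencies holds.

1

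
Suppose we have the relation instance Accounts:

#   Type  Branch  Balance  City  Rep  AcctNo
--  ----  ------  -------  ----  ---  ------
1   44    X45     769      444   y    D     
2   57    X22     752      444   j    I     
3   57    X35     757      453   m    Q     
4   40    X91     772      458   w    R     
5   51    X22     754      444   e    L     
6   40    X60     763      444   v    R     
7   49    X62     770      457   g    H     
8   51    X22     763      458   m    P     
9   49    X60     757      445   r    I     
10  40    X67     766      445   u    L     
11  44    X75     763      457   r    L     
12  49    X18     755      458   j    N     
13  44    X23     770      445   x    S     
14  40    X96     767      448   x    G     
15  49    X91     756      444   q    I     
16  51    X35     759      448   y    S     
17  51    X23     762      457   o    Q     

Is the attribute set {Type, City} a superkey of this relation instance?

All 17 rows have distinct {Type, City} values, so {Type, City} → (all attributes) holds and {Type, City} is a superkey.

Yes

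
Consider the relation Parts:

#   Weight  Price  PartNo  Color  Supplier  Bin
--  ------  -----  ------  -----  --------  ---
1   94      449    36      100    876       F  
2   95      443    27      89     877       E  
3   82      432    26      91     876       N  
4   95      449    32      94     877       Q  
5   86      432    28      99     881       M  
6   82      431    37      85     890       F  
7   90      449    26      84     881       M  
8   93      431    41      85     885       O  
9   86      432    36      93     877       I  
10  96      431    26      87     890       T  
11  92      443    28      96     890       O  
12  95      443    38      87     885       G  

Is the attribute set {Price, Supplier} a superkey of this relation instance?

No

Rows 6 and 10 have the same {Price, Supplier} value (Price=431, Supplier=890) but are distinct tuples, so {Price, Supplier} does not determine every attribute — not a superkey.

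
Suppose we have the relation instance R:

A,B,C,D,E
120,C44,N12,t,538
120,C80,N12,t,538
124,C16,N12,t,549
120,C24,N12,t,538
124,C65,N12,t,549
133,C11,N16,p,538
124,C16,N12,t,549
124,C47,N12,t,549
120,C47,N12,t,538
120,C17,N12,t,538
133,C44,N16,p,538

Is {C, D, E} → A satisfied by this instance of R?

Yes

(C=N12, D=t, E=538): 5 rows → A = 120, 120, 120, 120, 120 ✓
(C=N12, D=t, E=549): 4 rows → A = 124, 124, 124, 124 ✓
(C=N16, D=p, E=538): 2 rows → A = 133, 133 ✓
Every {C, D, E} value is associated with a single A value, so {C, D, E} → A holds.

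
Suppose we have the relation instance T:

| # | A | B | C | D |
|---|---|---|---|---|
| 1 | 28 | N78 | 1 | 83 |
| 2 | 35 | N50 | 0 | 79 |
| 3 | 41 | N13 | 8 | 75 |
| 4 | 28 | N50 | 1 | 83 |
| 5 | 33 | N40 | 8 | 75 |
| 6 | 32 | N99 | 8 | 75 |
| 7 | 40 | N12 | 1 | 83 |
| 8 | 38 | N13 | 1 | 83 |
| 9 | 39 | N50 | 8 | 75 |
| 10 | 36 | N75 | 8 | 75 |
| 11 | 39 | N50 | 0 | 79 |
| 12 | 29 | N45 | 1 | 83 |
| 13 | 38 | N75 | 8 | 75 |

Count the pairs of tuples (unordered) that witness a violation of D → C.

D=83: all 5 rows agree on C — 0 pairs.
D=79: all 2 rows agree on C — 0 pairs.
D=75: all 6 rows agree on C — 0 pairs.

0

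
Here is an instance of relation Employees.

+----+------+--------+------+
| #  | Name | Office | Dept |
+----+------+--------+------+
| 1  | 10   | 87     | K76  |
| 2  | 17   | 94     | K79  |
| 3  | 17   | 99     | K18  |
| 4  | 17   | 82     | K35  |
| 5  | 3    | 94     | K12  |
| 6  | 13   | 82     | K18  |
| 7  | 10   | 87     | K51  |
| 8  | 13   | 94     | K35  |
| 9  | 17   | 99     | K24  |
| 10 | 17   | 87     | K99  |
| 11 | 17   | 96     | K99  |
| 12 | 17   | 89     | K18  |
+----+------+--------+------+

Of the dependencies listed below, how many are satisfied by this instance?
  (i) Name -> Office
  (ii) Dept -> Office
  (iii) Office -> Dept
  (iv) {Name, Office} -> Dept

(i) Name -> Office: Name=17: rows 2, 3, 4, 9, 10, 11, 12 → Office takes values {94, 99, 82, 87, 96, 89} — violation; Name=13: rows 6, 8 → Office takes values {82, 94} — violation — fails.
(ii) Dept -> Office: Dept=K18: rows 3, 6, 12 → Office takes values {99, 82, 89} — violation; Dept=K35: rows 4, 8 → Office takes values {82, 94} — violation; Dept=K99: rows 10, 11 → Office takes values {87, 96} — violation — fails.
(iii) Office -> Dept: Office=87: rows 1, 7, 10 → Dept takes values {K76, K51, K99} — violation; Office=94: rows 2, 5, 8 → Dept takes values {K79, K12, K35} — violation; Office=99: rows 3, 9 → Dept takes values {K18, K24} — violation; Office=82: rows 4, 6 → Dept takes values {K35, K18} — violation — fails.
(iv) {Name, Office} -> Dept: (Name=10, Office=87): rows 1, 7 → Dept takes values {K76, K51} — violation; (Name=17, Office=99): rows 3, 9 → Dept takes values {K18, K24} — violation — fails.
None of the 4 dependencies hold.

0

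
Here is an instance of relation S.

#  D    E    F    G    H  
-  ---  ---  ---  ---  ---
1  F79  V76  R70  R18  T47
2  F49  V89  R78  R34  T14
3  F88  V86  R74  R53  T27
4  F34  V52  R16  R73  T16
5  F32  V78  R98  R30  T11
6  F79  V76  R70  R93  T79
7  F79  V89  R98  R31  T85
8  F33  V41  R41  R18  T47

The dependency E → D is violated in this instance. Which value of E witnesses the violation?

V89

E=V76: rows 1, 6 → D = F79, F79 ✓
E=V89: rows 2, 7 → D takes values {F49, F79} — violation
E=V86: row 3 → D = F88 ✓
E=V52: row 4 → D = F34 ✓
E=V78: row 5 → D = F32 ✓
E=V41: row 8 → D = F33 ✓
The only E value with inconsistent D is E=V89.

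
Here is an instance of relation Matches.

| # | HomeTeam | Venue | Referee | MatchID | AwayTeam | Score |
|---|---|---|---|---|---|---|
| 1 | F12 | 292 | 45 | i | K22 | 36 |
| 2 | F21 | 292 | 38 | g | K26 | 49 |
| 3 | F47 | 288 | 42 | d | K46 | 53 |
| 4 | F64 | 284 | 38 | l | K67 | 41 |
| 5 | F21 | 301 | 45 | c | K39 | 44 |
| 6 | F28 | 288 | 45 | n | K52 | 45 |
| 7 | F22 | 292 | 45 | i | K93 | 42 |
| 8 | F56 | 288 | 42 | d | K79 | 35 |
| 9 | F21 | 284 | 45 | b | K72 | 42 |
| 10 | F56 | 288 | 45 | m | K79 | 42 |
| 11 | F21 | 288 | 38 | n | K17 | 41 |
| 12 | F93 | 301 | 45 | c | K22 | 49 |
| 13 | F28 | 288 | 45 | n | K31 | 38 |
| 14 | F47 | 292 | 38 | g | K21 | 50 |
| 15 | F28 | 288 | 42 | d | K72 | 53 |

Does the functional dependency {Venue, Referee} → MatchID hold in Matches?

No

(Venue=292, Referee=45): rows 1, 7 → MatchID = i, i ✓
(Venue=292, Referee=38): rows 2, 14 → MatchID = g, g ✓
(Venue=288, Referee=42): rows 3, 8, 15 → MatchID = d, d, d ✓
(Venue=284, Referee=38): row 4 → MatchID = l ✓
(Venue=301, Referee=45): rows 5, 12 → MatchID = c, c ✓
(Venue=288, Referee=45): rows 6, 10, 13 → MatchID takes values {n, m} — violation
(Venue=284, Referee=45): row 9 → MatchID = b ✓
(Venue=288, Referee=38): row 11 → MatchID = n ✓
Two rows agree on {Venue, Referee} but differ on MatchID, so {Venue, Referee} → MatchID does not hold.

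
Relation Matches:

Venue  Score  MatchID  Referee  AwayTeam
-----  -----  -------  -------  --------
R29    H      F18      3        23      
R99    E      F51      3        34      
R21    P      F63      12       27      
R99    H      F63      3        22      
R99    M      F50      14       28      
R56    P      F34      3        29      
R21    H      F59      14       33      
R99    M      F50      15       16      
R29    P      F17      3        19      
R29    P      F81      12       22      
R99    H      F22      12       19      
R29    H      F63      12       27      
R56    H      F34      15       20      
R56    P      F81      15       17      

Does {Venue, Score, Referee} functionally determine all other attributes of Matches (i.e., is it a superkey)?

Yes

All 14 rows have distinct {Venue, Score, Referee} values, so {Venue, Score, Referee} → (all attributes) holds and {Venue, Score, Referee} is a superkey.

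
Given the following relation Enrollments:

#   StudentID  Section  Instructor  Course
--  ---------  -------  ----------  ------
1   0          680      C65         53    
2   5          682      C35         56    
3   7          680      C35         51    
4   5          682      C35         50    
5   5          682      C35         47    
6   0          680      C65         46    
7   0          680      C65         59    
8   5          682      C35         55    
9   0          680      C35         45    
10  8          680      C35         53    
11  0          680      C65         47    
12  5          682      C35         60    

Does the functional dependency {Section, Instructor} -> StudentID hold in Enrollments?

(Section=680, Instructor=C65): rows 1, 6, 7, 11 → StudentID = 0, 0, 0, 0 ✓
(Section=682, Instructor=C35): rows 2, 4, 5, 8, 12 → StudentID = 5, 5, 5, 5, 5 ✓
(Section=680, Instructor=C35): rows 3, 9, 10 → StudentID takes values {7, 0, 8} — violation
Two rows agree on {Section, Instructor} but differ on StudentID, so {Section, Instructor} -> StudentID does not hold.

No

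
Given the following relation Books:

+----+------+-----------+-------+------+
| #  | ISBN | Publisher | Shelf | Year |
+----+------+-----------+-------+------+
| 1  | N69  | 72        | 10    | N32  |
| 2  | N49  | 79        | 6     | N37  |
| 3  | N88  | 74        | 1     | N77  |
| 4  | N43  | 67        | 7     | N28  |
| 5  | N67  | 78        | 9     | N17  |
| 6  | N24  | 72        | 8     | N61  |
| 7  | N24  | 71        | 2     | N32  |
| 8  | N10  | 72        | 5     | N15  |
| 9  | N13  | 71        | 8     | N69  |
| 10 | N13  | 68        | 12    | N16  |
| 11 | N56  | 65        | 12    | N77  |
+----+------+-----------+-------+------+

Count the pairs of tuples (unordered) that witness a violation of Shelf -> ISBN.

Shelf=8: violating pairs (6,9) — 1 pair.
Shelf=12: violating pairs (10,11) — 1 pair.

2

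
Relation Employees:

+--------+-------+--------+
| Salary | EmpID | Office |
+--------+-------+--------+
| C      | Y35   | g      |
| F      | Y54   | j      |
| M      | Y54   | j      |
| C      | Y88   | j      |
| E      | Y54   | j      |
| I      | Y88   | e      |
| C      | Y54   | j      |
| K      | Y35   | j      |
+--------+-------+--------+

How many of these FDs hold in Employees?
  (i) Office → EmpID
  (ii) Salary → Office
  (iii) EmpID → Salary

0

(i) Office → EmpID: Office=j: 6 rows → EmpID takes values {Y54, Y88, Y35} — violation — fails.
(ii) Salary → Office: Salary=C: 3 rows → Office takes values {g, j} — violation — fails.
(iii) EmpID → Salary: EmpID=Y35: 2 rows → Salary takes values {C, K} — violation; EmpID=Y54: 4 rows → Salary takes values {F, M, E, C} — violation; EmpID=Y88: 2 rows → Salary takes values {C, I} — violation — fails.
None of the 3 dependencies hold.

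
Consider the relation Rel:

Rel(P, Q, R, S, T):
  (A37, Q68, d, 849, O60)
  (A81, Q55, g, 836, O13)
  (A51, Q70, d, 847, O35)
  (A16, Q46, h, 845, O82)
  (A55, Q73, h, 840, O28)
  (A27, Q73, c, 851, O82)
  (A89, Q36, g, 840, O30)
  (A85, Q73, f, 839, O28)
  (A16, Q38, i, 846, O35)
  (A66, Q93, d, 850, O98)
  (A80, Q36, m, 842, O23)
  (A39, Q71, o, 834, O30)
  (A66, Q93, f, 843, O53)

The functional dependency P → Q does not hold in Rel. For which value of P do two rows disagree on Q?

P=A37: 1 row → Q = Q68 ✓
P=A81: 1 row → Q = Q55 ✓
P=A51: 1 row → Q = Q70 ✓
P=A16: 2 rows → Q takes values {Q46, Q38} — violation
P=A55: 1 row → Q = Q73 ✓
P=A27: 1 row → Q = Q73 ✓
P=A89: 1 row → Q = Q36 ✓
P=A85: 1 row → Q = Q73 ✓
P=A66: 2 rows → Q = Q93, Q93 ✓
P=A80: 1 row → Q = Q36 ✓
P=A39: 1 row → Q = Q71 ✓
The only P value with inconsistent Q is P=A16.

A16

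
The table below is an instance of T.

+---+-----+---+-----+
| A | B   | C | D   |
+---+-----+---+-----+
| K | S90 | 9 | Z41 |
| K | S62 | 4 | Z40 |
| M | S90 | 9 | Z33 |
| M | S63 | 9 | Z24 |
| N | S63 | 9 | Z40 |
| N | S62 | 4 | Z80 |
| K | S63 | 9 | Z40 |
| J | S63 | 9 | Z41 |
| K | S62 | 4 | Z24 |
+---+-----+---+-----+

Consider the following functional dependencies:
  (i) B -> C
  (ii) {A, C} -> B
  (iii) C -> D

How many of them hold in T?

(i) B -> C: every LHS value maps to a single RHS value — holds.
(ii) {A, C} -> B: (A=K, C=9): 2 rows → B takes values {S90, S63} — violation; (A=M, C=9): 2 rows → B takes values {S90, S63} — violation — fails.
(iii) C -> D: C=9: 6 rows → D takes values {Z41, Z33, Z24, Z40} — violation; C=4: 3 rows → D takes values {Z40, Z80, Z24} — violation — fails.
1 of the 3 dependencies holds.

1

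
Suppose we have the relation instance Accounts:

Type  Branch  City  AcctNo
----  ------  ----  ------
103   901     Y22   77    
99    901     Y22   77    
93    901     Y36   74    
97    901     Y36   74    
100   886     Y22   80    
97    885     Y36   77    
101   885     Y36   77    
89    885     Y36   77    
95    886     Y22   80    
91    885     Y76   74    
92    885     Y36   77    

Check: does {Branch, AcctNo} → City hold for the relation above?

Yes

(Branch=901, AcctNo=77): 2 rows → City = Y22, Y22 ✓
(Branch=901, AcctNo=74): 2 rows → City = Y36, Y36 ✓
(Branch=886, AcctNo=80): 2 rows → City = Y22, Y22 ✓
(Branch=885, AcctNo=77): 4 rows → City = Y36, Y36, Y36, Y36 ✓
(Branch=885, AcctNo=74): 1 row → City = Y76 ✓
Every {Branch, AcctNo} value is associated with a single City value, so {Branch, AcctNo} → City holds.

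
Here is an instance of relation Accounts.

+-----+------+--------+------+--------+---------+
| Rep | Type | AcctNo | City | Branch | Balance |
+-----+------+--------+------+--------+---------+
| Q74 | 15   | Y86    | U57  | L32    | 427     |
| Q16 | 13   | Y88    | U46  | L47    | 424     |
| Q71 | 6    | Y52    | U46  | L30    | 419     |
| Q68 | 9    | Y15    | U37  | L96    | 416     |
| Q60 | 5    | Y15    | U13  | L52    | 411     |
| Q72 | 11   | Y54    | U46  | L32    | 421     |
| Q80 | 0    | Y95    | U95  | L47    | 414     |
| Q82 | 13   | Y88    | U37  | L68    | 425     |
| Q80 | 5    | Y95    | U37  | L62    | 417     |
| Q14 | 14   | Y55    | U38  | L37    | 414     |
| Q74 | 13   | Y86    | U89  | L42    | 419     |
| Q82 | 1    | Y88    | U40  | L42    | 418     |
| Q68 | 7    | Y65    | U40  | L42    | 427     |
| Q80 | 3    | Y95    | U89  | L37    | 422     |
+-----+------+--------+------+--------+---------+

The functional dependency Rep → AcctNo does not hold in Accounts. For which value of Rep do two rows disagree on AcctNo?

Q68

Rep=Q74: 2 rows → AcctNo = Y86, Y86 ✓
Rep=Q16: 1 row → AcctNo = Y88 ✓
Rep=Q71: 1 row → AcctNo = Y52 ✓
Rep=Q68: 2 rows → AcctNo takes values {Y15, Y65} — violation
Rep=Q60: 1 row → AcctNo = Y15 ✓
Rep=Q72: 1 row → AcctNo = Y54 ✓
Rep=Q80: 3 rows → AcctNo = Y95, Y95, Y95 ✓
Rep=Q82: 2 rows → AcctNo = Y88, Y88 ✓
Rep=Q14: 1 row → AcctNo = Y55 ✓
The only Rep value with inconsistent AcctNo is Rep=Q68.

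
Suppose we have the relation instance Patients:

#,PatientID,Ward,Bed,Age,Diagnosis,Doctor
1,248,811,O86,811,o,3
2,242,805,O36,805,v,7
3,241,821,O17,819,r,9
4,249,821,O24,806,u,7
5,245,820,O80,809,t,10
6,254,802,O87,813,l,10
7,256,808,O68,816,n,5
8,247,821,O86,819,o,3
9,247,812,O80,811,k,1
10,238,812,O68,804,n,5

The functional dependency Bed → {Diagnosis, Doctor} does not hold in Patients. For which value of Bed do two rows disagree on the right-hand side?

O80

Bed=O86: rows 1, 8 → {Diagnosis,Doctor} = (o, 3), (o, 3) ✓
Bed=O36: row 2 → {Diagnosis,Doctor} = (v, 7) ✓
Bed=O17: row 3 → {Diagnosis,Doctor} = (r, 9) ✓
Bed=O24: row 4 → {Diagnosis,Doctor} = (u, 7) ✓
Bed=O80: rows 5, 9 → {Diagnosis,Doctor} takes values {(t, 10), (k, 1)} — violation
Bed=O87: row 6 → {Diagnosis,Doctor} = (l, 10) ✓
Bed=O68: rows 7, 10 → {Diagnosis,Doctor} = (n, 5), (n, 5) ✓
The only Bed value with inconsistent RHS is Bed=O80.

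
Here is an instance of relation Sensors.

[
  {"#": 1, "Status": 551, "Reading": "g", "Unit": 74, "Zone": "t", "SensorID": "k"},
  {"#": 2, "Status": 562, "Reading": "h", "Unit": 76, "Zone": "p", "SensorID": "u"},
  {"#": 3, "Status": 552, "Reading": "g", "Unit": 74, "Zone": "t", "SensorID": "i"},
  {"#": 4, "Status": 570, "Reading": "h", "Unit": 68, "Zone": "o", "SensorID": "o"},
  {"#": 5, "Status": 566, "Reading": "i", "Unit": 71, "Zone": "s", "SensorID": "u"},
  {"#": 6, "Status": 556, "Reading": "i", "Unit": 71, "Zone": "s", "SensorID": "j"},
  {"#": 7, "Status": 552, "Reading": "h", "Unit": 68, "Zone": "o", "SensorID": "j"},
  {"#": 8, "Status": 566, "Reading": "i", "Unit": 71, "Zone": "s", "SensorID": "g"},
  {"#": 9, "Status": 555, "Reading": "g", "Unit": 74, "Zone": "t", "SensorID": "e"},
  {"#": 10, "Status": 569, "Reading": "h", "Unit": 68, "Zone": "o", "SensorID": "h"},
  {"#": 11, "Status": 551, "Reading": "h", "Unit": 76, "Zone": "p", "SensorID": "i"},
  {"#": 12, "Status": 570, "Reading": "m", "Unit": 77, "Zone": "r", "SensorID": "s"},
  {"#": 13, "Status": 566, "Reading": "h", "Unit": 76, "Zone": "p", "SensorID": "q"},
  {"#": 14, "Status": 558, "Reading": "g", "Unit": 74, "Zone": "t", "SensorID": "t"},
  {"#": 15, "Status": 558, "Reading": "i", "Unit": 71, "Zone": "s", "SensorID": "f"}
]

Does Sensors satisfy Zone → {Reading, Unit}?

Yes

Zone=t: rows 1, 3, 9, 14 → {Reading,Unit} = (g, 74), (g, 74), (g, 74), (g, 74) ✓
Zone=p: rows 2, 11, 13 → {Reading,Unit} = (h, 76), (h, 76), (h, 76) ✓
Zone=o: rows 4, 7, 10 → {Reading,Unit} = (h, 68), (h, 68), (h, 68) ✓
Zone=s: rows 5, 6, 8, 15 → {Reading,Unit} = (i, 71), (i, 71), (i, 71), (i, 71) ✓
Zone=r: row 12 → {Reading,Unit} = (m, 77) ✓
Every Zone value is associated with a single {Reading, Unit} value, so Zone → {Reading, Unit} holds.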